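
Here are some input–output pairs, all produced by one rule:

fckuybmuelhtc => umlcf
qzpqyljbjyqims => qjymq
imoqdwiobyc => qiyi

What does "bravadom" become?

vob

The pattern: keep one character in every 3, starting at position 1 (positions 1st, 4th, 7th, ...), then move the first character to the end.
On "bravadom": the first step gives "bvo", and the second then gives "vob".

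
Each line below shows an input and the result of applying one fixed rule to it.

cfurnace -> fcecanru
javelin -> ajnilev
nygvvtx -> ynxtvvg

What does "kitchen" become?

In each case the input is transformed by: move the first 2 characters to the end (rotate left by 2), then reverse the string.
On "kitchen": the first step gives "tchenki", and the second then gives "iknehct".

iknehct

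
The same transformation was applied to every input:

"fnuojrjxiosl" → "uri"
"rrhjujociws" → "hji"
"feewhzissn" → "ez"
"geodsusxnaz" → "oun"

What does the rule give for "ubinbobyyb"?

The pattern: delete the last 2 characters, then keep one character in every 3, starting at position 3 (positions 3rd, 6th, 9th, ...).
On "ubinbobyyb": the first step gives "ubinboby", and the second then gives "io".

io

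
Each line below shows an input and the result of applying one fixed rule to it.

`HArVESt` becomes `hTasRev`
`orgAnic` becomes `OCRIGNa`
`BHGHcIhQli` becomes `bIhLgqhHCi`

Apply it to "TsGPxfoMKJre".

tESRgjpkXmFO

Each output is the input with this applied: flip the case of every letter, then take characters alternately from the front and the back (1st, last, 2nd, 2nd-last, ...).
On "TsGPxfoMKJre": the first step gives "tSgpXFOmkjRE", and the second then gives "tESRgjpkXmFO".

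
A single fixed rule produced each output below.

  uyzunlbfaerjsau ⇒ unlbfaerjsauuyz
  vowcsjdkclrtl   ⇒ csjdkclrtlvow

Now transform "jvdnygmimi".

nygmimijvd

Each output is the input with this applied: move the first 3 characters to the end (rotate left by 3).
Applying that to "jvdnygmimi" gives "nygmimijvd".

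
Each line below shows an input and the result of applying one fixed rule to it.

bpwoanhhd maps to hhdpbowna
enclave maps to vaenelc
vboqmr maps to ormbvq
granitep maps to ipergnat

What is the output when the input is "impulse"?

The pattern: swap each adjacent pair of characters (1↔2, 3↔4, ...), then move the last 3 characters to the front (rotate right by 3).
Working it through for "impulse": intermediate "miupsle", final "slemiup".
(Check on "enclave": → "nelcvae" → "vaenelc" ✓)

slemiup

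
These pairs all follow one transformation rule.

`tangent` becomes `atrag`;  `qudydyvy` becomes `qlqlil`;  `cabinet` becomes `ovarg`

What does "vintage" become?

Rule — shift every letter 13 places forward in the alphabet (wrapping around) — i.e. ROT13, then delete the first 2 characters.
"vintage" → "ivagntr" → "agntr".

agntr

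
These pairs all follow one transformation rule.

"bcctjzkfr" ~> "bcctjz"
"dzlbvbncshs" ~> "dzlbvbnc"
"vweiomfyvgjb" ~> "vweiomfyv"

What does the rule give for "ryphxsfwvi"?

The transformation: delete the last 3 characters.
Applying that to "ryphxsfwvi" gives "ryphxsf".

ryphxsf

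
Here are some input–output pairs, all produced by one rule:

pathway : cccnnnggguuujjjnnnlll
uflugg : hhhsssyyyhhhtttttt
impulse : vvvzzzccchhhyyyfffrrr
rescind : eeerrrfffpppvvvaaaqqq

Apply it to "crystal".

Rule — repeat every character 3 times, then shift every letter 13 places forward in the alphabet (wrapping around) — i.e. ROT13.
For "crystal", step one produces "cccrrryyyssstttaaalll"; step two turns that into "pppeeelllfffgggnnnyyy".
(Check on "impulse": → "iiimmmpppuuulllssseee" → "vvvzzzccchhhyyyfffrrr" ✓)

pppeeelllfffgggnnnyyy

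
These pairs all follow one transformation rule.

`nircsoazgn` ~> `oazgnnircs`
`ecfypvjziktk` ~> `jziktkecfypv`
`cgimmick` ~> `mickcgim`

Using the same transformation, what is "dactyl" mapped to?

tyldac

The transformation: swap the front and back halves of the string.
On "dactyl" that produces "tyldac".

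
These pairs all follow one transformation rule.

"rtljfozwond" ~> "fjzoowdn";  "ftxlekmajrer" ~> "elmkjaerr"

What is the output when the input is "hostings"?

itgns

Looking at the pairs, the operation is to delete the first 3 characters, then swap each adjacent pair of characters (1↔2, 3↔4, ...).
On "hostings": the first step gives "tings", and the second then gives "itgns".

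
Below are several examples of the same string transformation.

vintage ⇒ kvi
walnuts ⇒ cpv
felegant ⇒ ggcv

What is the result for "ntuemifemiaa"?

Looking at the pairs, the operation is to shift every letter 2 places forward in the alphabet (wrapping around), then keep every other character starting from the second (positions 2nd, 4th, 6th, ...).
For "ntuemifemiaa", step one produces "pvwgokhgokcc"; step two turns that into "vgkgkc".

vgkgkc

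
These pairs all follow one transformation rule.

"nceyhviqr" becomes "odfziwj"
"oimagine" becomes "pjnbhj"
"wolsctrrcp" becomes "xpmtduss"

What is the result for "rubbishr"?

svccjt

Rule — delete the last 2 characters, then shift every letter 1 place forward in the alphabet (wrapping around).
Starting from "rubbishr": after the first operation, "rubbis"; after the second, "svccjt".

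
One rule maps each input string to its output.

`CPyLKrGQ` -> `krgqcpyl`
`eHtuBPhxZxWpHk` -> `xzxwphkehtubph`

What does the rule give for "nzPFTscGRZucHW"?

In each case the input is transformed by: swap the front and back halves of the string, then convert every letter to lowercase.
Working it through for "nzPFTscGRZucHW": intermediate "GRZucHWnzPFTsc", final "grzuchwnzpftsc".

grzuchwnzpftsc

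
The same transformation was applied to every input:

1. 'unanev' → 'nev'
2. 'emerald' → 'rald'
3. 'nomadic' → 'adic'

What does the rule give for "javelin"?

Each output is the input with this applied: delete the first 3 characters.
So "javelin" becomes "elin".

elin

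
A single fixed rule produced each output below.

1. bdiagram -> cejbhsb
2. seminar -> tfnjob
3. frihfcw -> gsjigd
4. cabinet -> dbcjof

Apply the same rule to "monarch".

npobsd

The pattern: shift every letter 1 place forward in the alphabet (wrapping around), then delete the last character.
Starting from "monarch": after the first operation, "npobsdi"; after the second, "npobsd".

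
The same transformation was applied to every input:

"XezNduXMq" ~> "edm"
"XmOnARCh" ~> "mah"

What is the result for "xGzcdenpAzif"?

The pattern: keep one character in every 3, starting at position 2 (positions 2nd, 5th, 8th, ...), then convert every letter to lowercase.
On "xGzcdenpAzif" that produces "gdpi".

gdpi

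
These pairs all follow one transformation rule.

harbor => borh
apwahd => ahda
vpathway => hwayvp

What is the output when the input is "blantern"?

ternbl

Looking at the pairs, the operation is to swap the front and back halves of the string, then delete the last 2 characters.
Starting from "blantern": after the first operation, "ternblan"; after the second, "ternbl".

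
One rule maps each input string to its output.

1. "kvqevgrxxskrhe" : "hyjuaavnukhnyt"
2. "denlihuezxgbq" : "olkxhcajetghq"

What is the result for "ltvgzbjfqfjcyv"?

What's happening: shift every letter 3 places forward in the alphabet (wrapping around), then move the first 3 characters to the end (rotate left by 3).
Applying both steps to "ltvgzbjfqfjcyv": "owyjcemitimfby", then "jcemitimfbyowy".
(Check on "denlihuezxgbq": → "ghqolkxhcajet" → "olkxhcajetghq" ✓)

jcemitimfbyowy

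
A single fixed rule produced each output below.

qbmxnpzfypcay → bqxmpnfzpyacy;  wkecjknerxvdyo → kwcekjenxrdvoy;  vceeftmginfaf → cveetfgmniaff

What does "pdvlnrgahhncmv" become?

What's happening: swap each adjacent pair of characters (1↔2, 3↔4, ...).
On "pdvlnrgahhncmv" that produces "dplvrnaghhcnvm".

dplvrnaghhcnvm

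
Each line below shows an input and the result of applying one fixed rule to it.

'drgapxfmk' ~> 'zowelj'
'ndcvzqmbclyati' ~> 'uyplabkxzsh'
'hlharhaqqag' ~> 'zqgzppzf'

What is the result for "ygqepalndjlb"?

dozkmcika

The rule is to delete the first 3 characters, then shift every letter 1 place backward in the alphabet (wrapping around).
Applying both steps to "ygqepalndjlb": "epalndjlb", then "dozkmcika".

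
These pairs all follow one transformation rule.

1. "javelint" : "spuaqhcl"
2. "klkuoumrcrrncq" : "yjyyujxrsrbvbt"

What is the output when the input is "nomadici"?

What's happening: shift every letter 7 places forward in the alphabet (wrapping around), then swap the front and back halves of the string.
Starting from "nomadici": after the first operation, "uvthkpjp"; after the second, "kpjpuvth".

kpjpuvth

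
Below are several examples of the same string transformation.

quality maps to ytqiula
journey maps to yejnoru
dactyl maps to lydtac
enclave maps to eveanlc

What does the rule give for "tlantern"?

Rule — move the last character to the front, then take characters alternately from the front and the back (1st, last, 2nd, 2nd-last, ...).
Applying that to "tlantern" gives "nrteltan".

nrteltan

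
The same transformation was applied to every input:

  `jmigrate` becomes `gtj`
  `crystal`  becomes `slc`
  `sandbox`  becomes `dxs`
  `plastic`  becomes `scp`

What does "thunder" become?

nrt

Rule — keep one character in every 3, starting at position 1 (positions 1st, 4th, 7th, ...), then move the first character to the end.
On "thunder": the first step gives "tnr", and the second then gives "nrt".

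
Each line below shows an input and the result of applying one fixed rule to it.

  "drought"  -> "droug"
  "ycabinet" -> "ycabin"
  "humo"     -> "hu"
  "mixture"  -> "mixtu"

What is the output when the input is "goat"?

go

Rule — delete the last 2 characters.
"goat" → "go".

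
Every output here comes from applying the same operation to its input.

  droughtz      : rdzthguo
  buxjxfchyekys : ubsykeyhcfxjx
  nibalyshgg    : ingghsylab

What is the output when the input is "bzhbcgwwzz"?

zbzzwwgcbh

The transformation: reverse the string, then move the last 2 characters to the front (rotate right by 2).
For "bzhbcgwwzz", step one produces "zzwwgcbhzb"; step two turns that into "zbzzwwgcbh".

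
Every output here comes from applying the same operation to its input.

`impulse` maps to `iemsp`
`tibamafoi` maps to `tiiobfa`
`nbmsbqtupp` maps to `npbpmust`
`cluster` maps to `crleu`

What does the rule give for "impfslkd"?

idmkpl

Rule — take characters alternately from the front and the back (1st, last, 2nd, 2nd-last, ...), then delete the last 2 characters.
On "impfslkd" that produces "idmkpl".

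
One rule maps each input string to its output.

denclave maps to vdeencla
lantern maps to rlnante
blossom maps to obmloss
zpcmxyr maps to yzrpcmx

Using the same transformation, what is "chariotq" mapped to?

tcqhario

In each case the input is transformed by: swap the first and last characters, then move the last 2 characters to the front (rotate right by 2).
Working it through for "chariotq": intermediate "qhariotc", final "tcqhario".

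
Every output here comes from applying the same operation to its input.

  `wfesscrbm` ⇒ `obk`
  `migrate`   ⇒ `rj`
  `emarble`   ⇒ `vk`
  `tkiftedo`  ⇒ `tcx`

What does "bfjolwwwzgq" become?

oufz

Rule — shift every letter 9 places forward in the alphabet (wrapping around), then keep one character in every 3, starting at position 2 (positions 2nd, 5th, 8th, ...).
"bfjolwwwzgq" → "kosxufffipz" → "oufz".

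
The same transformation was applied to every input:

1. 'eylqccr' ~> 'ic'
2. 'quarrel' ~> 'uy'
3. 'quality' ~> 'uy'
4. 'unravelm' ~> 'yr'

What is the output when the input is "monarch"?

qs

Looking at the pairs, the operation is to shift every letter 4 places forward in the alphabet (wrapping around), then keep only the first 2 characters.
On "monarch": the first step gives "qsrevgl", and the second then gives "qs".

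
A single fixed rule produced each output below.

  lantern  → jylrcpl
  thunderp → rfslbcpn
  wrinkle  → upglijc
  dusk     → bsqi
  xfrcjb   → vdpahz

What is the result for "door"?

Looking at the pairs, the operation is to shift every letter 2 places backward in the alphabet (wrapping around).
"door" → "bmmp".

bmmp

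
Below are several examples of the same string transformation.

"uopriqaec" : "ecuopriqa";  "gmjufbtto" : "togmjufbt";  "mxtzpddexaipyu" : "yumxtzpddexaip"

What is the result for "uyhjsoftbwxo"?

xouyhjsoftbw

The rule is to move the last 2 characters to the front (rotate right by 2).
Applying that to "uyhjsoftbwxo" gives "xouyhjsoftbw".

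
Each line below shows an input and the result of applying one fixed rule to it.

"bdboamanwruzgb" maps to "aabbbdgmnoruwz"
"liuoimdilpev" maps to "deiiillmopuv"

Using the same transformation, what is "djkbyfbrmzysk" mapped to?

bbdfjkkmrsyyz

Looking at the pairs, the operation is to sort the characters into alphabetical order.
Applying that to "djkbyfbrmzysk" gives "bbdfjkkmrsyyz".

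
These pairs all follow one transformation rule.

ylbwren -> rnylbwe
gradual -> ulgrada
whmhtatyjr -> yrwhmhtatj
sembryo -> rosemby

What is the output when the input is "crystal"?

Each output is the input with this applied: move the last 2 characters to the front (rotate right by 2), then swap the first and last characters.
"crystal" → "alcryst" → "tlcrysa".

tlcrysa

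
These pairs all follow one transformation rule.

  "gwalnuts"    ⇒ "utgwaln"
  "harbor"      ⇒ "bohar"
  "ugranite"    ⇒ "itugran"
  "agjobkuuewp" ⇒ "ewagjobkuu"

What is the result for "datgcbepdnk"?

dndatgcbep

The transformation: delete the last character, then move the last 2 characters to the front (rotate right by 2).
Applying both steps to "datgcbepdnk": "datgcbepdn", then "dndatgcbep".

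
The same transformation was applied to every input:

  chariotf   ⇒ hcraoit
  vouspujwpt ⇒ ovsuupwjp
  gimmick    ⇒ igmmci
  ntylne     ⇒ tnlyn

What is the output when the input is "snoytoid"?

What's happening: delete the last character, then swap each adjacent pair of characters (1↔2, 3↔4, ...).
Starting from "snoytoid": after the first operation, "snoytoi"; after the second, "nsyooti".

nsyooti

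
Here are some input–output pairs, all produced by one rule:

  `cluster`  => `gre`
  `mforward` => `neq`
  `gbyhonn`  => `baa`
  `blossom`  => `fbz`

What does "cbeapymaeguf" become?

ths

The pattern: shift every letter 13 places forward in the alphabet (wrapping around) — i.e. ROT13, then keep only the last 3 characters.
Working it through for "cbeapymaeguf": intermediate "pornclznrths", final "ths".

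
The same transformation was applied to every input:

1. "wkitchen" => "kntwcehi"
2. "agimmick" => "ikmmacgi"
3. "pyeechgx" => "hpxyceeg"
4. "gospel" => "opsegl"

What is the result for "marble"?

Rule — sort the characters into alphabetical order, then swap the front and back halves of the string.
On "marble" that produces "lmrabe".

lmrabe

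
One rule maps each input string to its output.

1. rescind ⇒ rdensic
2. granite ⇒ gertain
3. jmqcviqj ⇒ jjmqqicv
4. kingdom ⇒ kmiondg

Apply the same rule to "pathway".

pyaatwh

What's happening: take characters alternately from the front and the back (1st, last, 2nd, 2nd-last, ...).
"pathway" → "pyaatwh".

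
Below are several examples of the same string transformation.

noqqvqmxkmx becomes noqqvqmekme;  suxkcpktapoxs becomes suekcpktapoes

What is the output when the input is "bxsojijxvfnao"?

Rule — replace every "x" with "e".
"bxsojijxvfnao" → "besojijevfnao".

besojijevfnao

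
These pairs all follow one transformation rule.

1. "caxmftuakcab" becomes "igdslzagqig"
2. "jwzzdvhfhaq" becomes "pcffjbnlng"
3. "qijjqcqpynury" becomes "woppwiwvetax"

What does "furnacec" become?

laxtgik

Each output is the input with this applied: shift every letter 6 places forward in the alphabet (wrapping around), then delete the last character.
For "furnacec", step one produces "laxtgiki"; step two turns that into "laxtgik".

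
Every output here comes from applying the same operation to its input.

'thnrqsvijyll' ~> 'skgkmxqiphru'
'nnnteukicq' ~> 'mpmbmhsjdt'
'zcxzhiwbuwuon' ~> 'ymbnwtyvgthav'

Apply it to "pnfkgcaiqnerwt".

Each output is the input with this applied: take characters alternately from the front and the back (1st, last, 2nd, 2nd-last, ...), then shift every letter 1 place backward in the alphabet (wrapping around).
For "pnfkgcaiqnerwt", step one produces "ptnwfrkegncqai"; step two turns that into "osmveqjdfmbpzh".

osmveqjdfmbpzh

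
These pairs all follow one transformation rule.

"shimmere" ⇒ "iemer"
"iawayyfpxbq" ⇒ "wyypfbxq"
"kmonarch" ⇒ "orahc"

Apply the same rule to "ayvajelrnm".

The transformation: swap each adjacent pair of characters (1↔2, 3↔4, ...), then delete the first 3 characters.
"ayvajelrnm" → "yaavejrlmn" → "vejrlmn".

vejrlmn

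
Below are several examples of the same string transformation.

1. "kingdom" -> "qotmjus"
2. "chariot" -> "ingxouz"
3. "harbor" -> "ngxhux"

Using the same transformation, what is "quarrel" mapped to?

What's happening: shift every letter 6 places forward in the alphabet (wrapping around).
Doing the same to "quarrel": "wagxxkr".

wagxxkr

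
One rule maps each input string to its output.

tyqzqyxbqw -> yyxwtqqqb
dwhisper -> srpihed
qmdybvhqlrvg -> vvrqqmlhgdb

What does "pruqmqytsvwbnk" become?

wvutsrqqpnmkb

What's happening: sort the characters into reverse alphabetical order, then delete the first character.
"pruqmqytsvwbnk" → "ywvutsrqqpnmkb" → "wvutsrqqpnmkb".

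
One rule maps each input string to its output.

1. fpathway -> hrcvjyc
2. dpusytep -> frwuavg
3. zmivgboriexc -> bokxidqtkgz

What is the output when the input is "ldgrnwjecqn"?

nfitpylges

What's happening: delete the last character, then shift every letter 2 places forward in the alphabet (wrapping around).
Doing the same to "ldgrnwjecqn": "nfitpylges".
(Check on "dpusytep": → "dpusyte" → "frwuavg" ✓)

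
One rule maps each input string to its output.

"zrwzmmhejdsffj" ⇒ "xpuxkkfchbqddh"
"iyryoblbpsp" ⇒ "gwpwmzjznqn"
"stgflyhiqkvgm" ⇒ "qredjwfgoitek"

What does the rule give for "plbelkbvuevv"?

njzcjiztsctt

Rule — shift every letter 2 places backward in the alphabet (wrapping around).
Applying that to "plbelkbvuevv" gives "njzcjiztsctt".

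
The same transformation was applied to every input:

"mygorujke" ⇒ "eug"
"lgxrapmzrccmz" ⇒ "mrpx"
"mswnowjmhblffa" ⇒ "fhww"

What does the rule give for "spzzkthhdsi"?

Each output is the input with this applied: keep one character in every 3, starting at position 3 (positions 3rd, 6th, 9th, ...), then reverse the string.
Applying both steps to "spzzkthhdsi": "ztd", then "dtz".

dtz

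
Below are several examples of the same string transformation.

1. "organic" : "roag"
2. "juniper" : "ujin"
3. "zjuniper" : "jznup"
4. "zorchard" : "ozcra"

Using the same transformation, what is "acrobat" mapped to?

What's happening: swap each adjacent pair of characters (1↔2, 3↔4, ...), then delete the last 3 characters.
"acrobat" → "caorabt" → "caor".

caor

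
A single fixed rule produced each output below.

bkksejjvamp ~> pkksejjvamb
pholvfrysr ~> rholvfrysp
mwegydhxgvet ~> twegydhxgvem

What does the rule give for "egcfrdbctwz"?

The transformation: swap the first and last characters.
Doing the same to "egcfrdbctwz": "zgcfrdbctwe".

zgcfrdbctwe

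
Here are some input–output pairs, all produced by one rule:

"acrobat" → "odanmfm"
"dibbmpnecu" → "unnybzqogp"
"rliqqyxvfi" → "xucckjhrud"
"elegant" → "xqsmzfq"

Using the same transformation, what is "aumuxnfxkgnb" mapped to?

gygjzrjwsznm

Looking at the pairs, the operation is to shift every letter 12 places forward in the alphabet (wrapping around), then move the first character to the end.
For "aumuxnfxkgnb" the result is "gygjzrjwsznm".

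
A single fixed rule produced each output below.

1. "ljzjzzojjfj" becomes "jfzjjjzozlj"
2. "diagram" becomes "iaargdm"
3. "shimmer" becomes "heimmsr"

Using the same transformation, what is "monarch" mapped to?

What's happening: take characters alternately from the front and the back (1st, last, 2nd, 2nd-last, ...), then move the first 2 characters to the end (rotate left by 2).
"monarch" → "mhocnra" → "ocnramh".

ocnramh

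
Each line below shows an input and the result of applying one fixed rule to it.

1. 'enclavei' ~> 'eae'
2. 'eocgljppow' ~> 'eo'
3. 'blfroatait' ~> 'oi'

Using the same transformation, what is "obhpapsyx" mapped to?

The transformation: keep every other character starting from the first (positions 1st, 3rd, 5th, ...), then keep only the vowels.
Starting from "obhpapsyx": after the first operation, "ohasx"; after the second, "oa".

oa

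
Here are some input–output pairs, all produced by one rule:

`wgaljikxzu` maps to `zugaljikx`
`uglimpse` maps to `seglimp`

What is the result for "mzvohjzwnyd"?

ydzvohjzwn

The pattern: delete the first character, then move the last 2 characters to the front (rotate right by 2).
On "mzvohjzwnyd": the first step gives "zvohjzwnyd", and the second then gives "ydzvohjzwn".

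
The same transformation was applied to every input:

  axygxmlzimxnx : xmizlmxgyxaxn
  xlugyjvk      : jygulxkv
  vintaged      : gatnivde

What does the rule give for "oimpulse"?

Looking at the pairs, the operation is to move the last 2 characters to the front (rotate right by 2), then reverse the string.
"oimpulse" → "seoimpul" → "lupmioes".

lupmioes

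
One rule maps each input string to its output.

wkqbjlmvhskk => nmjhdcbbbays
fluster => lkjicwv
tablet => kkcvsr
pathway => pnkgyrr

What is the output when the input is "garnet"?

kiexvr

The pattern: sort the characters into reverse alphabetical order, then shift every letter 9 places backward in the alphabet (wrapping around).
For "garnet", step one produces "trngea"; step two turns that into "kiexvr".
(Check on "wkqbjlmvhskk": → "wvsqmlkkkjhb" → "nmjhdcbbbays" ✓)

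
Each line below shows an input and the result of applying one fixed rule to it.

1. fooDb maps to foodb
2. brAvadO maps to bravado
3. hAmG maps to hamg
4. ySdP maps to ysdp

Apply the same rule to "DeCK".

Rule — convert every letter to lowercase.
For "DeCK" the result is "deck".

deck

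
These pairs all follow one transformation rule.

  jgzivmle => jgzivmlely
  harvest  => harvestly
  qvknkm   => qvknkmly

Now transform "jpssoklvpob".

jpssoklvpobly

Each output is the input with this applied: append "ly".
For "jpssoklvpob" the result is "jpssoklvpobly".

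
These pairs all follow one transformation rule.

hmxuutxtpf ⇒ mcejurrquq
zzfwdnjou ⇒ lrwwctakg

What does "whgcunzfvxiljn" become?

The transformation: shift every letter 3 places backward in the alphabet (wrapping around), then move the last 2 characters to the front (rotate right by 2).
Doing the same to "whgcunzfvxiljn": "gktedzrkwcsufi".

gktedzrkwcsufi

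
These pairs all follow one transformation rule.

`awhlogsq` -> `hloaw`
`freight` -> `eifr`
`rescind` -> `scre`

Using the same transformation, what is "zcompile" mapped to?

ompzc

The pattern: delete the last 3 characters, then move the first 2 characters to the end (rotate left by 2).
"zcompile" → "zcomp" → "ompzc".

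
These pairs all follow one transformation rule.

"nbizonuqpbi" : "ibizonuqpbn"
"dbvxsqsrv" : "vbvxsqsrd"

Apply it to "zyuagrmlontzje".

The rule is to swap the first and last characters.
For "zyuagrmlontzje" the result is "eyuagrmlontzjz".

eyuagrmlontzjz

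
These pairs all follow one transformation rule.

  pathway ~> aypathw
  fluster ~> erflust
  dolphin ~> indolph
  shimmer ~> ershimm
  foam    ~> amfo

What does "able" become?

leab

What's happening: move the last 2 characters to the front (rotate right by 2).
For "able" the result is "leab".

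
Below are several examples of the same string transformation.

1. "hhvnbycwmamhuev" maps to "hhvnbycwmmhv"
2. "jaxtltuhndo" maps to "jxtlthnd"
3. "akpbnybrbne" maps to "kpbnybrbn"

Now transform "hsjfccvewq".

hsjfccvwq

Each output is the input with this applied: remove every vowel.
So "hsjfccvewq" becomes "hsjfccvwq".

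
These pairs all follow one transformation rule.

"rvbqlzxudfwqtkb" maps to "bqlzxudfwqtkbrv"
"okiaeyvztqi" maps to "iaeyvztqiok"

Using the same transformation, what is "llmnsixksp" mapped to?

mnsixkspll

Looking at the pairs, the operation is to move the first 2 characters to the end (rotate left by 2).
Doing the same to "llmnsixksp": "mnsixkspll".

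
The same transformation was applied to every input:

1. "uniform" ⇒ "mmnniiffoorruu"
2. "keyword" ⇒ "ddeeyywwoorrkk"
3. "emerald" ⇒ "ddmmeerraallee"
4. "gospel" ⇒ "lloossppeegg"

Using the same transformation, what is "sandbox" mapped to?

xxaannddbbooss

The transformation: swap the first and last characters, then double every character.
Applying both steps to "sandbox": "xandbos", then "xxaannddbbooss".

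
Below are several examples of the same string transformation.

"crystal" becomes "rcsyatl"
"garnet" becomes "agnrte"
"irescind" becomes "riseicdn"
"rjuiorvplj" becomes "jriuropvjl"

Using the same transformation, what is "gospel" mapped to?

ogpsle

Each output is the input with this applied: swap each adjacent pair of characters (1↔2, 3↔4, ...).
"gospel" → "ogpsle".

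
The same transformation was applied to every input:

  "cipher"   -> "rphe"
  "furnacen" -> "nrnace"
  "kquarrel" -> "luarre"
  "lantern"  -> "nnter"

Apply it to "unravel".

lrave

The rule is to delete the first 2 characters, then move the last character to the front.
On "unravel" that produces "lrave".
(Check on "cipher": → "pher" → "rphe" ✓)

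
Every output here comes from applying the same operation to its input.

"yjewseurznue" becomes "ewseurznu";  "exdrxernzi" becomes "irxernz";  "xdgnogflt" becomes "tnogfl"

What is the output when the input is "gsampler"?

What's happening: delete the first 3 characters, then move the last character to the front.
Starting from "gsampler": after the first operation, "mpler"; after the second, "rmple".

rmple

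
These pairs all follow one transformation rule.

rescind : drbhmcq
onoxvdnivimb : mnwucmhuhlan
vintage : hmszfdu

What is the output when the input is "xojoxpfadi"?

The rule is to shift every letter 1 place backward in the alphabet (wrapping around), then move the first character to the end.
Starting from "xojoxpfadi": after the first operation, "wninwoezch"; after the second, "ninwoezchw".

ninwoezchw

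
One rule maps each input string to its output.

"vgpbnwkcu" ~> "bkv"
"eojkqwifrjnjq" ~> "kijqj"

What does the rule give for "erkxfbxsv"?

xxe

Looking at the pairs, the operation is to move the first 3 characters to the end (rotate left by 3), then keep one character in every 3, starting at position 1 (positions 1st, 4th, 7th, ...).
"erkxfbxsv" → "xfbxsverk" → "xxe".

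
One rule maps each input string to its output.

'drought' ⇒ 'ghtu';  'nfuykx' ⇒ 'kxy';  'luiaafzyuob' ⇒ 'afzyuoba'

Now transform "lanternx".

The transformation: delete the first 3 characters, then move the first character to the end.
Working it through for "lanternx": intermediate "ternx", final "ernxt".

ernxt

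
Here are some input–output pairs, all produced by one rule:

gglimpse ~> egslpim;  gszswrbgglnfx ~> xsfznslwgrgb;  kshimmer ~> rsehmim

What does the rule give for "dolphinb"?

The rule is to take characters alternately from the front and the back (1st, last, 2nd, 2nd-last, ...), then delete the first character.
"dolphinb" → "dbonliph" → "bonliph".

bonliph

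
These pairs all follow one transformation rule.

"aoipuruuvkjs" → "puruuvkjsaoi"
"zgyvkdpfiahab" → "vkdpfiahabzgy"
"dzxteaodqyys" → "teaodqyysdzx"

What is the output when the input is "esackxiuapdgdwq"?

Each output is the input with this applied: move the first 3 characters to the end (rotate left by 3).
"esackxiuapdgdwq" → "ckxiuapdgdwqesa".

ckxiuapdgdwqesa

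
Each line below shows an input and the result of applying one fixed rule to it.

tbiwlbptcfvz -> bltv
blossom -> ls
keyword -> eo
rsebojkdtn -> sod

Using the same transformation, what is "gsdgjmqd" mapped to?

sjd

Looking at the pairs, the operation is to keep one character in every 3, starting at position 2 (positions 2nd, 5th, 8th, ...).
So "gsdgjmqd" becomes "sjd".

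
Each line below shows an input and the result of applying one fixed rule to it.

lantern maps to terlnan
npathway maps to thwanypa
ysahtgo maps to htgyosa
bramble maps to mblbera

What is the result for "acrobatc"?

What's happening: swap the first and last characters, then move the first 3 characters to the end (rotate left by 3).
Starting from "acrobatc": after the first operation, "ccrobata"; after the second, "obataccr".

obataccr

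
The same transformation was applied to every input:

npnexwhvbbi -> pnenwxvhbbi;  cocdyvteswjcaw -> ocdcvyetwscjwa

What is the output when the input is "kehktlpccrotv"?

ekkhltcprctov

Rule — swap each adjacent pair of characters (1↔2, 3↔4, ...).
Applying that to "kehktlpccrotv" gives "ekkhltcprctov".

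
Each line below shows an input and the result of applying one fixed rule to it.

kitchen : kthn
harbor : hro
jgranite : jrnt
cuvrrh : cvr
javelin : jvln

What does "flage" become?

Looking at the pairs, the operation is to keep every other character starting from the first (positions 1st, 3rd, 5th, ...).
Applying that to "flage" gives "fae".

fae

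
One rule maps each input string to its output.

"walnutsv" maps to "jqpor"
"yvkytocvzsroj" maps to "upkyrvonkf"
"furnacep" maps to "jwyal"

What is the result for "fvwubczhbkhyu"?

qxyvdxgduq

Each output is the input with this applied: shift every letter 4 places backward in the alphabet (wrapping around), then delete the first 3 characters.
Starting from "fvwubczhbkhyu": after the first operation, "brsqxyvdxgduq"; after the second, "qxyvdxgduq".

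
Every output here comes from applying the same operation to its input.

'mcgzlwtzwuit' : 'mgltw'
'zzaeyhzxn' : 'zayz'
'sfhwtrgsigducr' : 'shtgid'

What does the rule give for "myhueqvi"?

What's happening: keep every other character starting from the first (positions 1st, 3rd, 5th, ...), then delete the last character.
"myhueqvi" → "mhev" → "mhe".

mhe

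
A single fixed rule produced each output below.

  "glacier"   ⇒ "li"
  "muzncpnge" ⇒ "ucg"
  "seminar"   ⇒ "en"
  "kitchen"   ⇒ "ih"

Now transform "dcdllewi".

Each output is the input with this applied: keep one character in every 3, starting at position 2 (positions 2nd, 5th, 8th, ...).
"dcdllewi" → "cli".

cli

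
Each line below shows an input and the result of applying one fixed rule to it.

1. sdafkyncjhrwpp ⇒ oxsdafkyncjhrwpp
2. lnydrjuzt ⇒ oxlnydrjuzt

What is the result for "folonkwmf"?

Looking at the pairs, the operation is to prepend "ox".
Doing the same to "folonkwmf": "oxfolonkwmf".

oxfolonkwmf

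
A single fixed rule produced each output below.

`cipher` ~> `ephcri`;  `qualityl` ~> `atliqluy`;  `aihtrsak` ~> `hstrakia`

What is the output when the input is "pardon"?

In each case the input is transformed by: take characters alternately from the front and the back (1st, last, 2nd, 2nd-last, ...), then swap the front and back halves of the string.
For "pardon", step one produces "pnaord"; step two turns that into "ordpna".
(Check on "qualityl": → "qluyatli" → "atliqluy" ✓)

ordpna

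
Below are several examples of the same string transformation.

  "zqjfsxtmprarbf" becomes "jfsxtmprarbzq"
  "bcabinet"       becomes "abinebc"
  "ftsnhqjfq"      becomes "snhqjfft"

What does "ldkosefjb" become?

The transformation: delete the last character, then move the first 2 characters to the end (rotate left by 2).
For "ldkosefjb" the result is "kosefjld".

kosefjld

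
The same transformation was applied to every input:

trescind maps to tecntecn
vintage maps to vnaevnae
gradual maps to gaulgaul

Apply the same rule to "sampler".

The transformation: keep every other character starting from the first (positions 1st, 3rd, 5th, ...), then write the whole string twice.
"sampler" → "smlr" → "smlrsmlr".

smlrsmlr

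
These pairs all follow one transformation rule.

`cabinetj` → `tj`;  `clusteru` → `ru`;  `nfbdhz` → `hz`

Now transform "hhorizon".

Looking at the pairs, the operation is to keep only the last 2 characters.
So "hhorizon" becomes "on".

on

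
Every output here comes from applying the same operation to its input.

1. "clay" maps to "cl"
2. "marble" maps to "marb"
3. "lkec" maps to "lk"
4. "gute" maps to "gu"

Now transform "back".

The rule is to delete the last 2 characters.
On "back" that produces "ba".

ba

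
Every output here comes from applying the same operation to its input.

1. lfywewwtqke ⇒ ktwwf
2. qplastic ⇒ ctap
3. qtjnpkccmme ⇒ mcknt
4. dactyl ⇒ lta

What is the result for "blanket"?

Each output is the input with this applied: keep every other character starting from the second (positions 2nd, 4th, 6th, ...), then reverse the string.
Working it through for "blanket": intermediate "lne", final "enl".

enl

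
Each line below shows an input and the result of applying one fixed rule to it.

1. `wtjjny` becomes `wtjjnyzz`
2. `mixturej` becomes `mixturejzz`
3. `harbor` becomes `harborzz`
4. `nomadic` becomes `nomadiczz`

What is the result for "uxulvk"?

uxulvkzz

The pattern: append "zz".
Applying that to "uxulvk" gives "uxulvkzz".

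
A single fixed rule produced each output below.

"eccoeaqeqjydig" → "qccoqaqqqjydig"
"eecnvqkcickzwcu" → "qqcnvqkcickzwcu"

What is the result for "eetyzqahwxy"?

qqtyzqahwxy

The pattern: replace every "e" with "q".
On "eetyzqahwxy" that produces "qqtyzqahwxy".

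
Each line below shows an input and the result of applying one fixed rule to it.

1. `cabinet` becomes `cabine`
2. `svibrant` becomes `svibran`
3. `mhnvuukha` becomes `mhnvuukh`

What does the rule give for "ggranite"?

ggranit

In each case the input is transformed by: delete the last character.
Applying that to "ggranite" gives "ggranit".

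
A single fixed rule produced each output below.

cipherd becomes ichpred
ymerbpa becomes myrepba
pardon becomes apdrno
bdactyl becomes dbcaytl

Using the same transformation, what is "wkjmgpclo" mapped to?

The rule is to swap each adjacent pair of characters (1↔2, 3↔4, ...).
"wkjmgpclo" → "kwmjpglco".

kwmjpglco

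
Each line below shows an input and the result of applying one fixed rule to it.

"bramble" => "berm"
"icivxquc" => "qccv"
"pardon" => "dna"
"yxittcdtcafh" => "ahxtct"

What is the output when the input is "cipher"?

Rule — move the last 3 characters to the front (rotate right by 3), then keep every other character starting from the first (positions 1st, 3rd, 5th, ...).
"cipher" → "hercip" → "hri".

hri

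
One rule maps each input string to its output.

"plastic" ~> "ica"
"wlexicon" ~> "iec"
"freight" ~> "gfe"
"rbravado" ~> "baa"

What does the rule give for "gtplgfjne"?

Each output is the input with this applied: sort the characters into reverse alphabetical order, then keep only the last 3 characters.
So "gtplgfjne" becomes "gfe".

gfe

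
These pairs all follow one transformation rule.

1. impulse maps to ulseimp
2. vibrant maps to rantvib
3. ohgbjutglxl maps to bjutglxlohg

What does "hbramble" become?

In each case the input is transformed by: move the first 3 characters to the end (rotate left by 3).
Doing the same to "hbramble": "amblehbr".

amblehbr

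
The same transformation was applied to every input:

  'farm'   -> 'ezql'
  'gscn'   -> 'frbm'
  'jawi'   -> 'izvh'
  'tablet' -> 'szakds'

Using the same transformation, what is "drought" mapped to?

cqntfgs

Looking at the pairs, the operation is to shift every letter 1 place backward in the alphabet (wrapping around).
So "drought" becomes "cqntfgs".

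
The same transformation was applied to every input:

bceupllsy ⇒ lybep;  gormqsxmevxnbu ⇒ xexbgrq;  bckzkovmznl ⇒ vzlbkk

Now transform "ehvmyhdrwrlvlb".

The transformation: keep every other character starting from the first (positions 1st, 3rd, 5th, ...), then move the first 3 characters to the end (rotate left by 3).
For "ehvmyhdrwrlvlb", step one produces "evydwll"; step two turns that into "dwllevy".

dwllevy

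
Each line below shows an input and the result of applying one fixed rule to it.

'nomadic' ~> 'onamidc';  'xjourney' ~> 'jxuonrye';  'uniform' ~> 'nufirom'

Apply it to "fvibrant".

vfbiartn

Looking at the pairs, the operation is to swap each adjacent pair of characters (1↔2, 3↔4, ...).
Applying that to "fvibrant" gives "vfbiartn".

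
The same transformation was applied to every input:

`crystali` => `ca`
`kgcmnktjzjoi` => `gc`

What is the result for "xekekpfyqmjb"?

eb

Looking at the pairs, the operation is to sort the characters into reverse alphabetical order, then keep only the last 2 characters.
For "xekekpfyqmjb", step one produces "yxqpmkkjfeeb"; step two turns that into "eb".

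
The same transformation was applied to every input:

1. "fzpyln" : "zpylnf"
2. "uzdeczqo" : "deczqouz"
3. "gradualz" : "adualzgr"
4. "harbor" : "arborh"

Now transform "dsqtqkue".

qtqkueds

What's happening: swap the front and back halves of the string, then move the last 2 characters to the front (rotate right by 2).
On "dsqtqkue": the first step gives "qkuedsqt", and the second then gives "qtqkueds".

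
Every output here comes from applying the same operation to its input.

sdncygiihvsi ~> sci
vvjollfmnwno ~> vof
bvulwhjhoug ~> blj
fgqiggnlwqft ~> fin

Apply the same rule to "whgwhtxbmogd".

wwx

In each case the input is transformed by: delete the last 3 characters, then keep one character in every 3, starting at position 1 (positions 1st, 4th, 7th, ...).
On "whgwhtxbmogd" that produces "wwx".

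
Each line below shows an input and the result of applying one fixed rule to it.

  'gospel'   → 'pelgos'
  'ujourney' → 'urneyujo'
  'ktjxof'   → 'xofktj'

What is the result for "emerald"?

raldeme

The transformation: move the first 3 characters to the end (rotate left by 3).
"emerald" → "raldeme".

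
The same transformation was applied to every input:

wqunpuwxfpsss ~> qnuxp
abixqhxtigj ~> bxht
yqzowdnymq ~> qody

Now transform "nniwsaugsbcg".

In each case the input is transformed by: delete the last 2 characters, then keep every other character starting from the second (positions 2nd, 4th, 6th, ...).
Applying both steps to "nniwsaugsbcg": "nniwsaugsb", then "nwagb".
(Check on "abixqhxtigj": → "abixqhxti" → "bxht" ✓)

nwagb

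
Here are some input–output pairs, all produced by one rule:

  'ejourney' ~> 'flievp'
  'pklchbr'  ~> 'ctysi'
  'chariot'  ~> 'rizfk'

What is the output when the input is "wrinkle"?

In each case the input is transformed by: delete the first 2 characters, then shift every letter 9 places backward in the alphabet (wrapping around).
Applying both steps to "wrinkle": "inkle", then "zebcv".

zebcv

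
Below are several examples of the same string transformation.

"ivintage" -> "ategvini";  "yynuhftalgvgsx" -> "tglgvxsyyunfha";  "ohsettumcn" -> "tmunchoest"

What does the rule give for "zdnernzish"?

rizhsdzenn

The rule is to swap each adjacent pair of characters (1↔2, 3↔4, ...), then swap the front and back halves of the string.
Applying both steps to "zdnernzish": "dzennrizhs", then "rizhsdzenn".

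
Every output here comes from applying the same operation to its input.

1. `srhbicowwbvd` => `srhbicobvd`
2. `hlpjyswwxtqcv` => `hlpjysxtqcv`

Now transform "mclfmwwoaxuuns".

mclfmoaxuuns

Rule — remove every "w".
Applying that to "mclfmwwoaxuuns" gives "mclfmoaxuuns".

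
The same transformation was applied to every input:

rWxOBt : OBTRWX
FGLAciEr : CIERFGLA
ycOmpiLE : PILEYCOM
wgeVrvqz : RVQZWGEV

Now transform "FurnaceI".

The transformation: swap the front and back halves of the string, then convert every letter to uppercase.
Applying both steps to "FurnaceI": "aceIFurn", then "ACEIFURN".
(Check on "wgeVrvqz": → "rvqzwgeV" → "RVQZWGEV" ✓)

ACEIFURN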